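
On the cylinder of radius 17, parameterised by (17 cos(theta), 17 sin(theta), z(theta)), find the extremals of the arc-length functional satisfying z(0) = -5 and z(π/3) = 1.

Parameterise the cylinder of radius R = 17 as
    r(θ) = (17 cos θ, 17 sin θ, z(θ)).
The arc-length element is
    ds = sqrt(289 + (dz/dθ)^2) dθ,
so the Lagrangian is L = sqrt(289 + z'^2).
L depends on z' only, not on z or θ, so ∂L/∂z = 0 and
    ∂L/∂z' = z' / sqrt(289 + z'^2).
The Euler-Lagrange equation gives
    d/dθ( z' / sqrt(289 + z'^2) ) = 0,
so z' is constant. Integrating once:
    z(θ) = a θ + b,
a helix on the cylinder (a straight line when the cylinder is unrolled). The constants a, b are determined by the endpoint conditions.
With endpoint conditions z(0) = -5 and z(π/3) = 1: from z(0) = b we get b = -5, and a·π/3 + -5 = 1 gives a = 18/π, so
    z(θ) = (18/π) θ − 5.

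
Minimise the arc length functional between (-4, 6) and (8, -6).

Arc-length functional: J[y] = ∫ sqrt(1 + (y')^2) dx.
Lagrangian L = sqrt(1 + (y')^2) has no explicit y dependence, so ∂L/∂y = 0 and the Euler-Lagrange equation gives
    d/dx( y' / sqrt(1 + (y')^2) ) = 0  ⇒  y' / sqrt(1 + (y')^2) = const.
Hence y' is constant, so y(x) is affine.
Fitting the endpoints (-4, 6) and (8, -6):
    slope m = ((-6) − 6) / (8 − (-4)) = -1,
    intercept c = 6 − m·(-4) = 2.
Extremal: y(x) = -x + 2.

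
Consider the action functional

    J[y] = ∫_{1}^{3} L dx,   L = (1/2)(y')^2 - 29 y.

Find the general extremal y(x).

The Lagrangian is L = (1/2)(y')^2 - 29 y.
∂L/∂y = -29.
∂L/∂y' = y'.
The Euler-Lagrange equation d/dx(∂L/∂y') − ∂L/∂y = 0 becomes:
    y'' + 29 = 0
General solution: y(x) = -(29/2) x^2 + A x + B, where A and B are arbitrary constants fixed by the endpoint conditions.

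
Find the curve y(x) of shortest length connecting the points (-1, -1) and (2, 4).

Arc-length functional: J[y] = ∫ sqrt(1 + (y')^2) dx.
Lagrangian L = sqrt(1 + (y')^2) has no explicit y dependence, so ∂L/∂y = 0 and the Euler-Lagrange equation gives
    d/dx( y' / sqrt(1 + (y')^2) ) = 0  ⇒  y' / sqrt(1 + (y')^2) = const.
Hence y' is constant, so y(x) is affine.
Fitting the endpoints (-1, -1) and (2, 4):
    slope m = (4 − (-1)) / (2 − (-1)) = 5/3,
    intercept c = (-1) − m·(-1) = 2/3.
Extremal: y(x) = (5/3) x + 2/3.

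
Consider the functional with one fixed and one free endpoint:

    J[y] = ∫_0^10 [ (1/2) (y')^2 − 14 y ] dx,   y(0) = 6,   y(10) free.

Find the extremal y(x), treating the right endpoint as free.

The Lagrangian L = (1/2) (y')^2 − 14 y gives
    ∂L/∂y = −14,   ∂L/∂y' = y'.
Euler-Lagrange: d/dx(y') − (−14) = 0, i.e. y'' + 14 = 0, so
    y(x) = −(14/2) x^2 + C1 x + C2.
Fixed left endpoint y(0) = 6 ⇒ C2 = 6.
The right endpoint x = 10 is free, so the natural (transversality) condition is ∂L/∂y' |_{x=10} = 0, i.e. y'(10) = 0.
Compute y'(x) = −14 x + C1, so y'(10) = −140 + C1 = 0 ⇒ C1 = 140.
Therefore the extremal is
    y(x) = −7 x^2 + 140 x + 6.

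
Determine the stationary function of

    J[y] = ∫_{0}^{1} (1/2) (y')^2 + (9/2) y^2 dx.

The Lagrangian is L = (1/2) (y')^2 + (9/2) y^2.
Compute ∂L/∂y = 9y, ∂L/∂y' = y'.
The Euler-Lagrange equation d/dx(∂L/∂y') − ∂L/∂y = 0 reduces to
    y'' − 9 y = 0.
Its general solution is
    y(x) = A e^(3x) + B e^(−3x),
with A, B fixed by the endpoint conditions.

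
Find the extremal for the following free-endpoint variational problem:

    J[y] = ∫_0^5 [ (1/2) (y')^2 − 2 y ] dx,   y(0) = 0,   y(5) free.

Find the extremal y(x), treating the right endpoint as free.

The Lagrangian L = (1/2) (y')^2 − 2 y gives
    ∂L/∂y = −2,   ∂L/∂y' = y'.
Euler-Lagrange: d/dx(y') − (−2) = 0, i.e. y'' + 2 = 0, so
    y(x) = −(2/2) x^2 + C1 x + C2.
Fixed left endpoint y(0) = 0 ⇒ C2 = 0.
The right endpoint x = 5 is free, so the natural (transversality) condition is ∂L/∂y' |_{x=5} = 0, i.e. y'(5) = 0.
Compute y'(x) = −2 x + C1, so y'(5) = −10 + C1 = 0 ⇒ C1 = 10.
Therefore the extremal is
    y(x) = −x^2 + 10 x.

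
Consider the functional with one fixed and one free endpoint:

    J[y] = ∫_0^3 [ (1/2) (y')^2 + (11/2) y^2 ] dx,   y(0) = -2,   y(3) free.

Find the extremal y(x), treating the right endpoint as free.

The Lagrangian L = (1/2) (y')^2 + (11/2) y^2 gives
    ∂L/∂y = 11 y,   ∂L/∂y' = y'.
Euler-Lagrange: y'' − 11 y = 0.
With k = sqrt(11), the general solution is
    y(x) = A cosh(sqrt(11) x) + B sinh(sqrt(11) x).
Fixed left endpoint y(0) = -2 ⇒ A = -2.
The right endpoint x = 3 is free, so the natural (transversality) condition is ∂L/∂y' |_{x=3} = 0, i.e. y'(3) = 0.
Compute y'(x) = A k sinh(k x) + B k cosh(k x), so
    y'(3) = A k sinh(k·3) + B k cosh(k·3) = 0
    ⇒ B = −A tanh(k·3) = 2 tanh(sqrt(11)·3).
Therefore the extremal is
    y(x) = −2 cosh(sqrt(11) x) + 2 tanh(sqrt(11)·3) sinh(sqrt(11) x).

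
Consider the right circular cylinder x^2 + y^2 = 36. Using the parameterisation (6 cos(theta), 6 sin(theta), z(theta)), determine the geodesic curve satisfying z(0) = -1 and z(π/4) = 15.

Parameterise the cylinder of radius R = 6 as
    r(θ) = (6 cos θ, 6 sin θ, z(θ)).
The arc-length element is
    ds = sqrt(36 + (dz/dθ)^2) dθ,
so the Lagrangian is L = sqrt(36 + z'^2).
L depends on z' only, not on z or θ, so ∂L/∂z = 0 and
    ∂L/∂z' = z' / sqrt(36 + z'^2).
The Euler-Lagrange equation gives
    d/dθ( z' / sqrt(36 + z'^2) ) = 0,
so z' is constant. Integrating once:
    z(θ) = a θ + b,
a helix on the cylinder (a straight line when the cylinder is unrolled). The constants a, b are determined by the endpoint conditions.
With endpoint conditions z(0) = -1 and z(π/4) = 15: from z(0) = b we get b = -1, and a·π/4 + -1 = 15 gives a = 64/π, so
    z(θ) = (64/π) θ − 1.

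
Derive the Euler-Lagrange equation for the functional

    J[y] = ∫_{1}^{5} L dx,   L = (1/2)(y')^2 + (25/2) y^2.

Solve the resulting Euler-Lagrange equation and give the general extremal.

The Lagrangian is L = (1/2)(y')^2 + (25/2) y^2.
∂L/∂y = 25y.
∂L/∂y' = y'.
The Euler-Lagrange equation d/dx(∂L/∂y') − ∂L/∂y = 0 becomes:
    y'' - 25 y = 0
General solution: y(x) = A e^(5x) + B e^(-5x), where A and B are arbitrary constants fixed by the endpoint conditions.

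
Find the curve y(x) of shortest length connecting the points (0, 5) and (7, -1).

Arc-length functional: J[y] = ∫ sqrt(1 + (y')^2) dx.
Lagrangian L = sqrt(1 + (y')^2) has no explicit y dependence, so ∂L/∂y = 0 and the Euler-Lagrange equation gives
    d/dx( y' / sqrt(1 + (y')^2) ) = 0  ⇒  y' / sqrt(1 + (y')^2) = const.
Hence y' is constant, so y(x) is affine.
Fitting the endpoints (0, 5) and (7, -1):
    slope m = ((-1) − 5) / (7 − 0) = -6/7,
    intercept c = 5 − m·0 = 5.
Extremal: y(x) = (-6/7) x + 5.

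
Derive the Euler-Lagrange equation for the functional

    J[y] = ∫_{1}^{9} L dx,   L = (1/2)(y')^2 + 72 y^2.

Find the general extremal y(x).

The Lagrangian is L = (1/2)(y')^2 + 72 y^2.
∂L/∂y = 144y.
∂L/∂y' = y'.
The Euler-Lagrange equation d/dx(∂L/∂y') − ∂L/∂y = 0 becomes:
    y'' - 144 y = 0
General solution: y(x) = A e^(12x) + B e^(-12x), where A and B are arbitrary constants fixed by the endpoint conditions.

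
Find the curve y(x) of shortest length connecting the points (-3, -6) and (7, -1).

Arc-length functional: J[y] = ∫ sqrt(1 + (y')^2) dx.
Lagrangian L = sqrt(1 + (y')^2) has no explicit y dependence, so ∂L/∂y = 0 and the Euler-Lagrange equation gives
    d/dx( y' / sqrt(1 + (y')^2) ) = 0  ⇒  y' / sqrt(1 + (y')^2) = const.
Hence y' is constant, so y(x) is affine.
Fitting the endpoints (-3, -6) and (7, -1):
    slope m = ((-1) − (-6)) / (7 − (-3)) = 1/2,
    intercept c = (-6) − m·(-3) = -9/2.
Extremal: y(x) = (1/2) x - 9/2.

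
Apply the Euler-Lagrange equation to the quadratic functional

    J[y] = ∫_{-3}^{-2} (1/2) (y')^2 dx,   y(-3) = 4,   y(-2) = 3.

The Lagrangian is L = (1/2) (y')^2.
Compute ∂L/∂y = 0, ∂L/∂y' = y'.
The Euler-Lagrange equation d/dx(∂L/∂y') − ∂L/∂y = 0 reduces to
    y'' = 0.
Its general solution is
    y(x) = A x + B,
with A, B fixed by the endpoint conditions.
Applying the endpoint conditions y(-3) = 4 and y(-2) = 3: solve A·-3 + B = 4 and A·-2 + B = 3. Subtracting gives A(-2 − -3) = 3 − 4, so A = -1, and B = 4 − A·-3 = 1. Therefore
    y(x) = -x + 1.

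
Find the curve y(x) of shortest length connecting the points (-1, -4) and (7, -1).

Arc-length functional: J[y] = ∫ sqrt(1 + (y')^2) dx.
Lagrangian L = sqrt(1 + (y')^2) has no explicit y dependence, so ∂L/∂y = 0 and the Euler-Lagrange equation gives
    d/dx( y' / sqrt(1 + (y')^2) ) = 0  ⇒  y' / sqrt(1 + (y')^2) = const.
Hence y' is constant, so y(x) is affine.
Fitting the endpoints (-1, -4) and (7, -1):
    slope m = ((-1) − (-4)) / (7 − (-1)) = 3/8,
    intercept c = (-4) − m·(-1) = -29/8.
Extremal: y(x) = (3/8) x - 29/8.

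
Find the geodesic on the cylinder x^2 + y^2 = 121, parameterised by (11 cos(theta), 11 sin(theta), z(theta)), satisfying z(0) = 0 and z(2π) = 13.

Parameterise the cylinder of radius R = 11 as
    r(θ) = (11 cos θ, 11 sin θ, z(θ)).
The arc-length element is
    ds = sqrt(121 + (dz/dθ)^2) dθ,
so the Lagrangian is L = sqrt(121 + z'^2).
L depends on z' only, not on z or θ, so ∂L/∂z = 0 and
    ∂L/∂z' = z' / sqrt(121 + z'^2).
The Euler-Lagrange equation gives
    d/dθ( z' / sqrt(121 + z'^2) ) = 0,
so z' is constant. Integrating once:
    z(θ) = a θ + b,
a helix on the cylinder (a straight line when the cylinder is unrolled). The constants a, b are determined by the endpoint conditions.
With endpoint conditions z(0) = 0 and z(2π) = 13: from z(0) = b we get b = 0, and a·2π + 0 = 13 gives a = 13/(2π), so
    z(θ) = (13/(2π)) θ.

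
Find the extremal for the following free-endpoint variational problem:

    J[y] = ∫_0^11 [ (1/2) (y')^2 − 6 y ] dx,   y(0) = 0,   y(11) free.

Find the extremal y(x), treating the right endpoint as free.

The Lagrangian L = (1/2) (y')^2 − 6 y gives
    ∂L/∂y = −6,   ∂L/∂y' = y'.
Euler-Lagrange: d/dx(y') − (−6) = 0, i.e. y'' + 6 = 0, so
    y(x) = −(6/2) x^2 + C1 x + C2.
Fixed left endpoint y(0) = 0 ⇒ C2 = 0.
The right endpoint x = 11 is free, so the natural (transversality) condition is ∂L/∂y' |_{x=11} = 0, i.e. y'(11) = 0.
Compute y'(x) = −6 x + C1, so y'(11) = −66 + C1 = 0 ⇒ C1 = 66.
Therefore the extremal is
    y(x) = −3 x^2 + 66 x.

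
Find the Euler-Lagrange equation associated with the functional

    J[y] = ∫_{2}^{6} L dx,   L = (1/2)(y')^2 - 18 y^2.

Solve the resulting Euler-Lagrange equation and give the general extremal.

The Lagrangian is L = (1/2)(y')^2 - 18 y^2.
∂L/∂y = -36y.
∂L/∂y' = y'.
The Euler-Lagrange equation d/dx(∂L/∂y') − ∂L/∂y = 0 becomes:
    y'' + 36 y = 0
General solution: y(x) = A sin(6x) + B cos(6x), where A and B are arbitrary constants fixed by the endpoint conditions.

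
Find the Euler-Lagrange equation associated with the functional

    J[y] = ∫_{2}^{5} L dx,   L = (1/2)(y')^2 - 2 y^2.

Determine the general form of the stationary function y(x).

The Lagrangian is L = (1/2)(y')^2 - 2 y^2.
∂L/∂y = -4y.
∂L/∂y' = y'.
The Euler-Lagrange equation d/dx(∂L/∂y') − ∂L/∂y = 0 becomes:
    y'' + 4 y = 0
General solution: y(x) = A sin(2x) + B cos(2x), where A and B are arbitrary constants fixed by the endpoint conditions.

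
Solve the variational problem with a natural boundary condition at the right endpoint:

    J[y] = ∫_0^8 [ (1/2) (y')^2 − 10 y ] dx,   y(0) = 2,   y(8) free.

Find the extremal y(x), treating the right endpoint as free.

The Lagrangian L = (1/2) (y')^2 − 10 y gives
    ∂L/∂y = −10,   ∂L/∂y' = y'.
Euler-Lagrange: d/dx(y') − (−10) = 0, i.e. y'' + 10 = 0, so
    y(x) = −(10/2) x^2 + C1 x + C2.
Fixed left endpoint y(0) = 2 ⇒ C2 = 2.
The right endpoint x = 8 is free, so the natural (transversality) condition is ∂L/∂y' |_{x=8} = 0, i.e. y'(8) = 0.
Compute y'(x) = −10 x + C1, so y'(8) = −80 + C1 = 0 ⇒ C1 = 80.
Therefore the extremal is
    y(x) = −5 x^2 + 80 x + 2.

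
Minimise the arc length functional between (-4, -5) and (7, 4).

Arc-length functional: J[y] = ∫ sqrt(1 + (y')^2) dx.
Lagrangian L = sqrt(1 + (y')^2) has no explicit y dependence, so ∂L/∂y = 0 and the Euler-Lagrange equation gives
    d/dx( y' / sqrt(1 + (y')^2) ) = 0  ⇒  y' / sqrt(1 + (y')^2) = const.
Hence y' is constant, so y(x) is affine.
Fitting the endpoints (-4, -5) and (7, 4):
    slope m = (4 − (-5)) / (7 − (-4)) = 9/11,
    intercept c = (-5) − m·(-4) = -19/11.
Extremal: y(x) = (9/11) x - 19/11.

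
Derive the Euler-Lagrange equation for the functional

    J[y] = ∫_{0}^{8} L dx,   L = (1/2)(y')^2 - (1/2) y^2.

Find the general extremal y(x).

The Lagrangian is L = (1/2)(y')^2 - (1/2) y^2.
∂L/∂y = -y.
∂L/∂y' = y'.
The Euler-Lagrange equation d/dx(∂L/∂y') − ∂L/∂y = 0 becomes:
    y'' + y = 0
General solution: y(x) = A sin(x) + B cos(x), where A and B are arbitrary constants fixed by the endpoint conditions.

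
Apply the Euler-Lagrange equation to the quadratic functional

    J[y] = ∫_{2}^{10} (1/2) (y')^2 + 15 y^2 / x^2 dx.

The Lagrangian is L = (1/2) (y')^2 + 15 y^2 / x^2.
Compute ∂L/∂y = 30y/x^2, ∂L/∂y' = y'.
The Euler-Lagrange equation d/dx(∂L/∂y') − ∂L/∂y = 0 reduces to
    y'' − 30/x^2 · y = 0  (x > 0).
Its general solution is
    y(x) = A x^6 + B x^(-5),
with A, B fixed by the endpoint conditions.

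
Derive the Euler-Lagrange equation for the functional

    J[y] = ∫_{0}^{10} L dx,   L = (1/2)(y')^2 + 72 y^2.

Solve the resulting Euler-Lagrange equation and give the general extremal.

The Lagrangian is L = (1/2)(y')^2 + 72 y^2.
∂L/∂y = 144y.
∂L/∂y' = y'.
The Euler-Lagrange equation d/dx(∂L/∂y') − ∂L/∂y = 0 becomes:
    y'' - 144 y = 0
General solution: y(x) = A e^(12x) + B e^(-12x), where A and B are arbitrary constants fixed by the endpoint conditions.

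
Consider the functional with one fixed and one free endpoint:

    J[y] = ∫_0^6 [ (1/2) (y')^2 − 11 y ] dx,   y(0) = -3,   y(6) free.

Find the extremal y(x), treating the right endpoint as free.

The Lagrangian L = (1/2) (y')^2 − 11 y gives
    ∂L/∂y = −11,   ∂L/∂y' = y'.
Euler-Lagrange: d/dx(y') − (−11) = 0, i.e. y'' + 11 = 0, so
    y(x) = −(11/2) x^2 + C1 x + C2.
Fixed left endpoint y(0) = -3 ⇒ C2 = -3.
The right endpoint x = 6 is free, so the natural (transversality) condition is ∂L/∂y' |_{x=6} = 0, i.e. y'(6) = 0.
Compute y'(x) = −11 x + C1, so y'(6) = −66 + C1 = 0 ⇒ C1 = 66.
Therefore the extremal is
    y(x) = −(11/2) x^2 + 66 x − 3.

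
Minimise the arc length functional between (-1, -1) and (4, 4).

Arc-length functional: J[y] = ∫ sqrt(1 + (y')^2) dx.
Lagrangian L = sqrt(1 + (y')^2) has no explicit y dependence, so ∂L/∂y = 0 and the Euler-Lagrange equation gives
    d/dx( y' / sqrt(1 + (y')^2) ) = 0  ⇒  y' / sqrt(1 + (y')^2) = const.
Hence y' is constant, so y(x) is affine.
Fitting the endpoints (-1, -1) and (4, 4):
    slope m = (4 − (-1)) / (4 − (-1)) = 1,
    intercept c = (-1) − m·(-1) = 0.
Extremal: y(x) = x.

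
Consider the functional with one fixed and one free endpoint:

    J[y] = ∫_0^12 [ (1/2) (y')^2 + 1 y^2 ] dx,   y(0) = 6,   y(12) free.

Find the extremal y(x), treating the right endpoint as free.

The Lagrangian L = (1/2) (y')^2 + 1 y^2 gives
    ∂L/∂y = 2 y,   ∂L/∂y' = y'.
Euler-Lagrange: y'' − 2 y = 0.
With k = sqrt(2), the general solution is
    y(x) = A cosh(sqrt(2) x) + B sinh(sqrt(2) x).
Fixed left endpoint y(0) = 6 ⇒ A = 6.
The right endpoint x = 12 is free, so the natural (transversality) condition is ∂L/∂y' |_{x=12} = 0, i.e. y'(12) = 0.
Compute y'(x) = A k sinh(k x) + B k cosh(k x), so
    y'(12) = A k sinh(k·12) + B k cosh(k·12) = 0
    ⇒ B = −A tanh(k·12) = − 6 tanh(sqrt(2)·12).
Therefore the extremal is
    y(x) = 6 cosh(sqrt(2) x) − 6 tanh(sqrt(2)·12) sinh(sqrt(2) x).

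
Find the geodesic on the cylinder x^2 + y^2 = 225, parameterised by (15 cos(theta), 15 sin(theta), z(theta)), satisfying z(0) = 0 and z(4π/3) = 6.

Parameterise the cylinder of radius R = 15 as
    r(θ) = (15 cos θ, 15 sin θ, z(θ)).
The arc-length element is
    ds = sqrt(225 + (dz/dθ)^2) dθ,
so the Lagrangian is L = sqrt(225 + z'^2).
L depends on z' only, not on z or θ, so ∂L/∂z = 0 and
    ∂L/∂z' = z' / sqrt(225 + z'^2).
The Euler-Lagrange equation gives
    d/dθ( z' / sqrt(225 + z'^2) ) = 0,
so z' is constant. Integrating once:
    z(θ) = a θ + b,
a helix on the cylinder (a straight line when the cylinder is unrolled). The constants a, b are determined by the endpoint conditions.
With endpoint conditions z(0) = 0 and z(4π/3) = 6: from z(0) = b we get b = 0, and a·4π/3 + 0 = 6 gives a = 9/(2π), so
    z(θ) = (9/(2π)) θ.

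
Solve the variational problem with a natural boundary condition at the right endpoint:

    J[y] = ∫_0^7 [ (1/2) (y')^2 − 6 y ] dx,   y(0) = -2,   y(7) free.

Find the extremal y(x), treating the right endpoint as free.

The Lagrangian L = (1/2) (y')^2 − 6 y gives
    ∂L/∂y = −6,   ∂L/∂y' = y'.
Euler-Lagrange: d/dx(y') − (−6) = 0, i.e. y'' + 6 = 0, so
    y(x) = −(6/2) x^2 + C1 x + C2.
Fixed left endpoint y(0) = -2 ⇒ C2 = -2.
The right endpoint x = 7 is free, so the natural (transversality) condition is ∂L/∂y' |_{x=7} = 0, i.e. y'(7) = 0.
Compute y'(x) = −6 x + C1, so y'(7) = −42 + C1 = 0 ⇒ C1 = 42.
Therefore the extremal is
    y(x) = −3 x^2 + 42 x − 2.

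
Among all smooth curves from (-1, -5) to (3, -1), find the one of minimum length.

Arc-length functional: J[y] = ∫ sqrt(1 + (y')^2) dx.
Lagrangian L = sqrt(1 + (y')^2) has no explicit y dependence, so ∂L/∂y = 0 and the Euler-Lagrange equation gives
    d/dx( y' / sqrt(1 + (y')^2) ) = 0  ⇒  y' / sqrt(1 + (y')^2) = const.
Hence y' is constant, so y(x) is affine.
Fitting the endpoints (-1, -5) and (3, -1):
    slope m = ((-1) − (-5)) / (3 − (-1)) = 1,
    intercept c = (-5) − m·(-1) = -4.
Extremal: y(x) = x - 4.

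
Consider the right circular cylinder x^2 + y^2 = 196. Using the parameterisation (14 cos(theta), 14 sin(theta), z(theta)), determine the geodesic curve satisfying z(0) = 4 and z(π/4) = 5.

Parameterise the cylinder of radius R = 14 as
    r(θ) = (14 cos θ, 14 sin θ, z(θ)).
The arc-length element is
    ds = sqrt(196 + (dz/dθ)^2) dθ,
so the Lagrangian is L = sqrt(196 + z'^2).
L depends on z' only, not on z or θ, so ∂L/∂z = 0 and
    ∂L/∂z' = z' / sqrt(196 + z'^2).
The Euler-Lagrange equation gives
    d/dθ( z' / sqrt(196 + z'^2) ) = 0,
so z' is constant. Integrating once:
    z(θ) = a θ + b,
a helix on the cylinder (a straight line when the cylinder is unrolled). The constants a, b are determined by the endpoint conditions.
With endpoint conditions z(0) = 4 and z(π/4) = 5: from z(0) = b we get b = 4, and a·π/4 + 4 = 5 gives a = 4/π, so
    z(θ) = (4/π) θ + 4.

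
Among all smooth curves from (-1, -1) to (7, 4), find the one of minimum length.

Arc-length functional: J[y] = ∫ sqrt(1 + (y')^2) dx.
Lagrangian L = sqrt(1 + (y')^2) has no explicit y dependence, so ∂L/∂y = 0 and the Euler-Lagrange equation gives
    d/dx( y' / sqrt(1 + (y')^2) ) = 0  ⇒  y' / sqrt(1 + (y')^2) = const.
Hence y' is constant, so y(x) is affine.
Fitting the endpoints (-1, -1) and (7, 4):
    slope m = (4 − (-1)) / (7 − (-1)) = 5/8,
    intercept c = (-1) − m·(-1) = -3/8.
Extremal: y(x) = (5/8) x - 3/8.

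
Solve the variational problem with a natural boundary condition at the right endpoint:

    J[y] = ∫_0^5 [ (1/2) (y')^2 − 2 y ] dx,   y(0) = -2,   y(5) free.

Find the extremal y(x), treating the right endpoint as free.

The Lagrangian L = (1/2) (y')^2 − 2 y gives
    ∂L/∂y = −2,   ∂L/∂y' = y'.
Euler-Lagrange: d/dx(y') − (−2) = 0, i.e. y'' + 2 = 0, so
    y(x) = −(2/2) x^2 + C1 x + C2.
Fixed left endpoint y(0) = -2 ⇒ C2 = -2.
The right endpoint x = 5 is free, so the natural (transversality) condition is ∂L/∂y' |_{x=5} = 0, i.e. y'(5) = 0.
Compute y'(x) = −2 x + C1, so y'(5) = −10 + C1 = 0 ⇒ C1 = 10.
Therefore the extremal is
    y(x) = −x^2 + 10 x − 2.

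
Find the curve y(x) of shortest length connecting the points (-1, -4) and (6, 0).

Arc-length functional: J[y] = ∫ sqrt(1 + (y')^2) dx.
Lagrangian L = sqrt(1 + (y')^2) has no explicit y dependence, so ∂L/∂y = 0 and the Euler-Lagrange equation gives
    d/dx( y' / sqrt(1 + (y')^2) ) = 0  ⇒  y' / sqrt(1 + (y')^2) = const.
Hence y' is constant, so y(x) is affine.
Fitting the endpoints (-1, -4) and (6, 0):
    slope m = (0 − (-4)) / (6 − (-1)) = 4/7,
    intercept c = (-4) − m·(-1) = -24/7.
Extremal: y(x) = (4/7) x - 24/7.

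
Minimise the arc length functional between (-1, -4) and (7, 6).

Arc-length functional: J[y] = ∫ sqrt(1 + (y')^2) dx.
Lagrangian L = sqrt(1 + (y')^2) has no explicit y dependence, so ∂L/∂y = 0 and the Euler-Lagrange equation gives
    d/dx( y' / sqrt(1 + (y')^2) ) = 0  ⇒  y' / sqrt(1 + (y')^2) = const.
Hence y' is constant, so y(x) is affine.
Fitting the endpoints (-1, -4) and (7, 6):
    slope m = (6 − (-4)) / (7 − (-1)) = 5/4,
    intercept c = (-4) − m·(-1) = -11/4.
Extremal: y(x) = (5/4) x - 11/4.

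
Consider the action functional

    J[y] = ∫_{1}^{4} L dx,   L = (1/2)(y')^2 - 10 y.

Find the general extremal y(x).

The Lagrangian is L = (1/2)(y')^2 - 10 y.
∂L/∂y = -10.
∂L/∂y' = y'.
The Euler-Lagrange equation d/dx(∂L/∂y') − ∂L/∂y = 0 becomes:
    y'' + 10 = 0
General solution: y(x) = -5 x^2 + A x + B, where A and B are arbitrary constants fixed by the endpoint conditions.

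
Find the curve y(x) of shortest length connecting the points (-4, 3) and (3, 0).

Arc-length functional: J[y] = ∫ sqrt(1 + (y')^2) dx.
Lagrangian L = sqrt(1 + (y')^2) has no explicit y dependence, so ∂L/∂y = 0 and the Euler-Lagrange equation gives
    d/dx( y' / sqrt(1 + (y')^2) ) = 0  ⇒  y' / sqrt(1 + (y')^2) = const.
Hence y' is constant, so y(x) is affine.
Fitting the endpoints (-4, 3) and (3, 0):
    slope m = (0 − 3) / (3 − (-4)) = -3/7,
    intercept c = 3 − m·(-4) = 9/7.
Extremal: y(x) = (-3/7) x + 9/7.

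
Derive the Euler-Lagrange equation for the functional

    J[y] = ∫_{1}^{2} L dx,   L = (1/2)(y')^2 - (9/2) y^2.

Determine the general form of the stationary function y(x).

The Lagrangian is L = (1/2)(y')^2 - (9/2) y^2.
∂L/∂y = -9y.
∂L/∂y' = y'.
The Euler-Lagrange equation d/dx(∂L/∂y') − ∂L/∂y = 0 becomes:
    y'' + 9 y = 0
General solution: y(x) = A sin(3x) + B cos(3x), where A and B are arbitrary constants fixed by the endpoint conditions.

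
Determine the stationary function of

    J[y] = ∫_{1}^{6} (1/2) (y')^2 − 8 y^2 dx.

The Lagrangian is L = (1/2) (y')^2 − 8 y^2.
Compute ∂L/∂y = -16y, ∂L/∂y' = y'.
The Euler-Lagrange equation d/dx(∂L/∂y') − ∂L/∂y = 0 reduces to
    y'' + 16 y = 0.
Its general solution is
    y(x) = A sin(4x) + B cos(4x),
with A, B fixed by the endpoint conditions.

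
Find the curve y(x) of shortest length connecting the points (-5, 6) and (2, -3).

Arc-length functional: J[y] = ∫ sqrt(1 + (y')^2) dx.
Lagrangian L = sqrt(1 + (y')^2) has no explicit y dependence, so ∂L/∂y = 0 and the Euler-Lagrange equation gives
    d/dx( y' / sqrt(1 + (y')^2) ) = 0  ⇒  y' / sqrt(1 + (y')^2) = const.
Hence y' is constant, so y(x) is affine.
Fitting the endpoints (-5, 6) and (2, -3):
    slope m = ((-3) − 6) / (2 − (-5)) = -9/7,
    intercept c = 6 − m·(-5) = -3/7.
Extremal: y(x) = (-9/7) x - 3/7.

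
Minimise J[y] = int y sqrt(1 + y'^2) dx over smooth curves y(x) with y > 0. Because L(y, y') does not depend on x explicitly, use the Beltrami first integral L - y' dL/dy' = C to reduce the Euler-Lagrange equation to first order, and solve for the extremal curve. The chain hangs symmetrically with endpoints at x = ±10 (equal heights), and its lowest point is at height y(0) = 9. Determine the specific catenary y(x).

The Lagrangian L(y, y') = y sqrt(1 + y'^2) has no explicit x dependence, so the Beltrami identity applies:
    L − y' ∂L/∂y' = C.
Compute ∂L/∂y' = y · y' / sqrt(1 + y'^2). Then
    L − y' ∂L/∂y'
    = y sqrt(1 + y'^2) − y · y'^2 / sqrt(1 + y'^2)
    = y (1 + y'^2 − y'^2) / sqrt(1 + y'^2)
    = y / sqrt(1 + y'^2) = C.
Squaring gives y^2 = C^2 (1 + y'^2), i.e.
    y'^2 = y^2 / C^2 − 1.
Separating variables,
    dy / sqrt(y^2 − C^2) = dx / C,
and integrating gives arccosh(y / C) = (x − a)/C, so
    y(x) = C cosh((x − a)/C),
the catenary. The constants C and a are fixed by the two endpoint conditions (and, for the hanging-chain problem, the length constraint selects C).
Now fit the given data. The endpoints x = ±10 are symmetric at equal height, so the catenary is even about its minimum: a = 0 and y(x) = C cosh(x/C). The lowest point is y(0) = C cosh(0) = C, and we are told y(0) = 9, so C = 9. Therefore
    y(x) = 9 cosh(x/9),
and at the endpoints
    y(±10) = 9 cosh(10/9).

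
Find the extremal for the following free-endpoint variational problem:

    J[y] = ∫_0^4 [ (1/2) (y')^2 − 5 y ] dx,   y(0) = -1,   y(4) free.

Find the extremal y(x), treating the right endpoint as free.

The Lagrangian L = (1/2) (y')^2 − 5 y gives
    ∂L/∂y = −5,   ∂L/∂y' = y'.
Euler-Lagrange: d/dx(y') − (−5) = 0, i.e. y'' + 5 = 0, so
    y(x) = −(5/2) x^2 + C1 x + C2.
Fixed left endpoint y(0) = -1 ⇒ C2 = -1.
The right endpoint x = 4 is free, so the natural (transversality) condition is ∂L/∂y' |_{x=4} = 0, i.e. y'(4) = 0.
Compute y'(x) = −5 x + C1, so y'(4) = −20 + C1 = 0 ⇒ C1 = 20.
Therefore the extremal is
    y(x) = −(5/2) x^2 + 20 x − 1.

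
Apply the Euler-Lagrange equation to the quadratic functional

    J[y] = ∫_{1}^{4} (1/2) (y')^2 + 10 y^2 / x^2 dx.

The Lagrangian is L = (1/2) (y')^2 + 10 y^2 / x^2.
Compute ∂L/∂y = 20y/x^2, ∂L/∂y' = y'.
The Euler-Lagrange equation d/dx(∂L/∂y') − ∂L/∂y = 0 reduces to
    y'' − 20/x^2 · y = 0  (x > 0).
Its general solution is
    y(x) = A x^5 + B x^(-4),
with A, B fixed by the endpoint conditions.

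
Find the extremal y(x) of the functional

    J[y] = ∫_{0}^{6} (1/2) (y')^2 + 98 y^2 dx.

The Lagrangian is L = (1/2) (y')^2 + 98 y^2.
Compute ∂L/∂y = 196y, ∂L/∂y' = y'.
The Euler-Lagrange equation d/dx(∂L/∂y') − ∂L/∂y = 0 reduces to
    y'' − 196 y = 0.
Its general solution is
    y(x) = A e^(14x) + B e^(−14x),
with A, B fixed by the endpoint conditions.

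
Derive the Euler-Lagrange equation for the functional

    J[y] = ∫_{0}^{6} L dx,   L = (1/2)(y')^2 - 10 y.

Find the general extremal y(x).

The Lagrangian is L = (1/2)(y')^2 - 10 y.
∂L/∂y = -10.
∂L/∂y' = y'.
The Euler-Lagrange equation d/dx(∂L/∂y') − ∂L/∂y = 0 becomes:
    y'' + 10 = 0
General solution: y(x) = -5 x^2 + A x + B, where A and B are arbitrary constants fixed by the endpoint conditions.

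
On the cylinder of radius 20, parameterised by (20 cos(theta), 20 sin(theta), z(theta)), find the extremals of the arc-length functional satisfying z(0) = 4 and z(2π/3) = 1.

Parameterise the cylinder of radius R = 20 as
    r(θ) = (20 cos θ, 20 sin θ, z(θ)).
The arc-length element is
    ds = sqrt(400 + (dz/dθ)^2) dθ,
so the Lagrangian is L = sqrt(400 + z'^2).
L depends on z' only, not on z or θ, so ∂L/∂z = 0 and
    ∂L/∂z' = z' / sqrt(400 + z'^2).
The Euler-Lagrange equation gives
    d/dθ( z' / sqrt(400 + z'^2) ) = 0,
so z' is constant. Integrating once:
    z(θ) = a θ + b,
a helix on the cylinder (a straight line when the cylinder is unrolled). The constants a, b are determined by the endpoint conditions.
With endpoint conditions z(0) = 4 and z(2π/3) = 1: from z(0) = b we get b = 4, and a·2π/3 + 4 = 1 gives a = -9/(2π), so
    z(θ) = (-9/(2π)) θ + 4.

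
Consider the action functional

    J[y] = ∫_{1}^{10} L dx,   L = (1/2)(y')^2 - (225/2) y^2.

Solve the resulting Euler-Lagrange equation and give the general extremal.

The Lagrangian is L = (1/2)(y')^2 - (225/2) y^2.
∂L/∂y = -225y.
∂L/∂y' = y'.
The Euler-Lagrange equation d/dx(∂L/∂y') − ∂L/∂y = 0 becomes:
    y'' + 225 y = 0
General solution: y(x) = A sin(15x) + B cos(15x), where A and B are arbitrary constants fixed by the endpoint conditions.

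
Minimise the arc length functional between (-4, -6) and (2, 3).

Arc-length functional: J[y] = ∫ sqrt(1 + (y')^2) dx.
Lagrangian L = sqrt(1 + (y')^2) has no explicit y dependence, so ∂L/∂y = 0 and the Euler-Lagrange equation gives
    d/dx( y' / sqrt(1 + (y')^2) ) = 0  ⇒  y' / sqrt(1 + (y')^2) = const.
Hence y' is constant, so y(x) is affine.
Fitting the endpoints (-4, -6) and (2, 3):
    slope m = (3 − (-6)) / (2 − (-4)) = 3/2,
    intercept c = (-6) − m·(-4) = 0.
Extremal: y(x) = (3/2) x.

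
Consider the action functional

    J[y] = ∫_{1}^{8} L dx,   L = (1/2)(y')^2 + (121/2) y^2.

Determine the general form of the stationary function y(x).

The Lagrangian is L = (1/2)(y')^2 + (121/2) y^2.
∂L/∂y = 121y.
∂L/∂y' = y'.
The Euler-Lagrange equation d/dx(∂L/∂y') − ∂L/∂y = 0 becomes:
    y'' - 121 y = 0
General solution: y(x) = A e^(11x) + B e^(-11x), where A and B are arbitrary constants fixed by the endpoint conditions.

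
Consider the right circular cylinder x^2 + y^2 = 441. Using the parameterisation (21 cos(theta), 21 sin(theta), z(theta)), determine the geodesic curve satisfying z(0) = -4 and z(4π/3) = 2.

Parameterise the cylinder of radius R = 21 as
    r(θ) = (21 cos θ, 21 sin θ, z(θ)).
The arc-length element is
    ds = sqrt(441 + (dz/dθ)^2) dθ,
so the Lagrangian is L = sqrt(441 + z'^2).
L depends on z' only, not on z or θ, so ∂L/∂z = 0 and
    ∂L/∂z' = z' / sqrt(441 + z'^2).
The Euler-Lagrange equation gives
    d/dθ( z' / sqrt(441 + z'^2) ) = 0,
so z' is constant. Integrating once:
    z(θ) = a θ + b,
a helix on the cylinder (a straight line when the cylinder is unrolled). The constants a, b are determined by the endpoint conditions.
With endpoint conditions z(0) = -4 and z(4π/3) = 2: from z(0) = b we get b = -4, and a·4π/3 + -4 = 2 gives a = 9/(2π), so
    z(θ) = (9/(2π)) θ − 4.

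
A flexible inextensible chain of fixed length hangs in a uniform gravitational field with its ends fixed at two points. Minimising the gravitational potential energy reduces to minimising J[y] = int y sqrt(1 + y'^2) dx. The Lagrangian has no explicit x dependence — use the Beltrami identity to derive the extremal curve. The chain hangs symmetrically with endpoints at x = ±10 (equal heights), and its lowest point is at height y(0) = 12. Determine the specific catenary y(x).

The Lagrangian L(y, y') = y sqrt(1 + y'^2) has no explicit x dependence, so the Beltrami identity applies:
    L − y' ∂L/∂y' = C.
Compute ∂L/∂y' = y · y' / sqrt(1 + y'^2). Then
    L − y' ∂L/∂y'
    = y sqrt(1 + y'^2) − y · y'^2 / sqrt(1 + y'^2)
    = y (1 + y'^2 − y'^2) / sqrt(1 + y'^2)
    = y / sqrt(1 + y'^2) = C.
Squaring gives y^2 = C^2 (1 + y'^2), i.e.
    y'^2 = y^2 / C^2 − 1.
Separating variables,
    dy / sqrt(y^2 − C^2) = dx / C,
and integrating gives arccosh(y / C) = (x − a)/C, so
    y(x) = C cosh((x − a)/C),
the catenary. The constants C and a are fixed by the two endpoint conditions (and, for the hanging-chain problem, the length constraint selects C).
Now fit the given data. The endpoints x = ±10 are symmetric at equal height, so the catenary is even about its minimum: a = 0 and y(x) = C cosh(x/C). The lowest point is y(0) = C cosh(0) = C, and we are told y(0) = 12, so C = 12. Therefore
    y(x) = 12 cosh(x/12),
and at the endpoints
    y(±10) = 12 cosh(10/12).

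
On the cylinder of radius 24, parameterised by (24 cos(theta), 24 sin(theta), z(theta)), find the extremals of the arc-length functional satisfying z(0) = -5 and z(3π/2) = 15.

Parameterise the cylinder of radius R = 24 as
    r(θ) = (24 cos θ, 24 sin θ, z(θ)).
The arc-length element is
    ds = sqrt(576 + (dz/dθ)^2) dθ,
so the Lagrangian is L = sqrt(576 + z'^2).
L depends on z' only, not on z or θ, so ∂L/∂z = 0 and
    ∂L/∂z' = z' / sqrt(576 + z'^2).
The Euler-Lagrange equation gives
    d/dθ( z' / sqrt(576 + z'^2) ) = 0,
so z' is constant. Integrating once:
    z(θ) = a θ + b,
a helix on the cylinder (a straight line when the cylinder is unrolled). The constants a, b are determined by the endpoint conditions.
With endpoint conditions z(0) = -5 and z(3π/2) = 15: from z(0) = b we get b = -5, and a·3π/2 + -5 = 15 gives a = 40/(3π), so
    z(θ) = (40/(3π)) θ − 5.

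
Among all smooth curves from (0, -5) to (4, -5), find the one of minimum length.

Arc-length functional: J[y] = ∫ sqrt(1 + (y')^2) dx.
Lagrangian L = sqrt(1 + (y')^2) has no explicit y dependence, so ∂L/∂y = 0 and the Euler-Lagrange equation gives
    d/dx( y' / sqrt(1 + (y')^2) ) = 0  ⇒  y' / sqrt(1 + (y')^2) = const.
Hence y' is constant, so y(x) is affine.
Fitting the endpoints (0, -5) and (4, -5):
    slope m = ((-5) − (-5)) / (4 − 0) = 0,
    intercept c = (-5) − m·0 = -5.
Extremal: y(x) = -5.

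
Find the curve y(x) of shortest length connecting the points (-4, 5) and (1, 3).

Arc-length functional: J[y] = ∫ sqrt(1 + (y')^2) dx.
Lagrangian L = sqrt(1 + (y')^2) has no explicit y dependence, so ∂L/∂y = 0 and the Euler-Lagrange equation gives
    d/dx( y' / sqrt(1 + (y')^2) ) = 0  ⇒  y' / sqrt(1 + (y')^2) = const.
Hence y' is constant, so y(x) is affine.
Fitting the endpoints (-4, 5) and (1, 3):
    slope m = (3 − 5) / (1 − (-4)) = -2/5,
    intercept c = 5 − m·(-4) = 17/5.
Extremal: y(x) = (-2/5) x + 17/5.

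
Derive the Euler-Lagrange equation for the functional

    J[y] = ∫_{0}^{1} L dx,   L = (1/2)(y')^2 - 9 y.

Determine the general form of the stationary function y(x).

The Lagrangian is L = (1/2)(y')^2 - 9 y.
∂L/∂y = -9.
∂L/∂y' = y'.
The Euler-Lagrange equation d/dx(∂L/∂y') − ∂L/∂y = 0 becomes:
    y'' + 9 = 0
General solution: y(x) = -(9/2) x^2 + A x + B, where A and B are arbitrary constants fixed by the endpoint conditions.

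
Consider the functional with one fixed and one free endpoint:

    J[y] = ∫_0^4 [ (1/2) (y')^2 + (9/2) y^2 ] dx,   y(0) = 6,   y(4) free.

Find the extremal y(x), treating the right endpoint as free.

The Lagrangian L = (1/2) (y')^2 + (9/2) y^2 gives
    ∂L/∂y = 9 y,   ∂L/∂y' = y'.
Euler-Lagrange: y'' − 9 y = 0.
With k = 3, the general solution is
    y(x) = A cosh(3 x) + B sinh(3 x).
Fixed left endpoint y(0) = 6 ⇒ A = 6.
The right endpoint x = 4 is free, so the natural (transversality) condition is ∂L/∂y' |_{x=4} = 0, i.e. y'(4) = 0.
Compute y'(x) = A k sinh(k x) + B k cosh(k x), so
    y'(4) = A k sinh(k·4) + B k cosh(k·4) = 0
    ⇒ B = −A tanh(k·4) = − 6 tanh(3·4).
Therefore the extremal is
    y(x) = 6 cosh(3 x) − 6 tanh(3·4) sinh(3 x).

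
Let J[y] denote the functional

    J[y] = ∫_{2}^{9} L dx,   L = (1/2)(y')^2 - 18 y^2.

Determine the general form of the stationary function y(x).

The Lagrangian is L = (1/2)(y')^2 - 18 y^2.
∂L/∂y = -36y.
∂L/∂y' = y'.
The Euler-Lagrange equation d/dx(∂L/∂y') − ∂L/∂y = 0 becomes:
    y'' + 36 y = 0
General solution: y(x) = A sin(6x) + B cos(6x), where A and B are arbitrary constants fixed by the endpoint conditions.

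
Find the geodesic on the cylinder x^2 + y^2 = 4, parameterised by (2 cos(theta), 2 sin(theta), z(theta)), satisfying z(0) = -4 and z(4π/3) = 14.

Parameterise the cylinder of radius R = 2 as
    r(θ) = (2 cos θ, 2 sin θ, z(θ)).
The arc-length element is
    ds = sqrt(4 + (dz/dθ)^2) dθ,
so the Lagrangian is L = sqrt(4 + z'^2).
L depends on z' only, not on z or θ, so ∂L/∂z = 0 and
    ∂L/∂z' = z' / sqrt(4 + z'^2).
The Euler-Lagrange equation gives
    d/dθ( z' / sqrt(4 + z'^2) ) = 0,
so z' is constant. Integrating once:
    z(θ) = a θ + b,
a helix on the cylinder (a straight line when the cylinder is unrolled). The constants a, b are determined by the endpoint conditions.
With endpoint conditions z(0) = -4 and z(4π/3) = 14: from z(0) = b we get b = -4, and a·4π/3 + -4 = 14 gives a = 27/(2π), so
    z(θ) = (27/(2π)) θ − 4.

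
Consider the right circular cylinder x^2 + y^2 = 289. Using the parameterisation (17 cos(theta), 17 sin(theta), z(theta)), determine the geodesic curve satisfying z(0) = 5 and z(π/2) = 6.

Parameterise the cylinder of radius R = 17 as
    r(θ) = (17 cos θ, 17 sin θ, z(θ)).
The arc-length element is
    ds = sqrt(289 + (dz/dθ)^2) dθ,
so the Lagrangian is L = sqrt(289 + z'^2).
L depends on z' only, not on z or θ, so ∂L/∂z = 0 and
    ∂L/∂z' = z' / sqrt(289 + z'^2).
The Euler-Lagrange equation gives
    d/dθ( z' / sqrt(289 + z'^2) ) = 0,
so z' is constant. Integrating once:
    z(θ) = a θ + b,
a helix on the cylinder (a straight line when the cylinder is unrolled). The constants a, b are determined by the endpoint conditions.
With endpoint conditions z(0) = 5 and z(π/2) = 6: from z(0) = b we get b = 5, and a·π/2 + 5 = 6 gives a = 2/π, so
    z(θ) = (2/π) θ + 5.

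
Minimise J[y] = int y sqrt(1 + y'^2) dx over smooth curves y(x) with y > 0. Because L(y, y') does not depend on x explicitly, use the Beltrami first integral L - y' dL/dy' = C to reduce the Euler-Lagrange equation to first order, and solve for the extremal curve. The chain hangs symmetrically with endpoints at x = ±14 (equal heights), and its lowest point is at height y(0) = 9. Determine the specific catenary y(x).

The Lagrangian L(y, y') = y sqrt(1 + y'^2) has no explicit x dependence, so the Beltrami identity applies:
    L − y' ∂L/∂y' = C.
Compute ∂L/∂y' = y · y' / sqrt(1 + y'^2). Then
    L − y' ∂L/∂y'
    = y sqrt(1 + y'^2) − y · y'^2 / sqrt(1 + y'^2)
    = y (1 + y'^2 − y'^2) / sqrt(1 + y'^2)
    = y / sqrt(1 + y'^2) = C.
Squaring gives y^2 = C^2 (1 + y'^2), i.e.
    y'^2 = y^2 / C^2 − 1.
Separating variables,
    dy / sqrt(y^2 − C^2) = dx / C,
and integrating gives arccosh(y / C) = (x − a)/C, so
    y(x) = C cosh((x − a)/C),
the catenary. The constants C and a are fixed by the two endpoint conditions (and, for the hanging-chain problem, the length constraint selects C).
Now fit the given data. The endpoints x = ±14 are symmetric at equal height, so the catenary is even about its minimum: a = 0 and y(x) = C cosh(x/C). The lowest point is y(0) = C cosh(0) = C, and we are told y(0) = 9, so C = 9. Therefore
    y(x) = 9 cosh(x/9),
and at the endpoints
    y(±14) = 9 cosh(14/9).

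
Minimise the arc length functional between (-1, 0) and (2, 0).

Arc-length functional: J[y] = ∫ sqrt(1 + (y')^2) dx.
Lagrangian L = sqrt(1 + (y')^2) has no explicit y dependence, so ∂L/∂y = 0 and the Euler-Lagrange equation gives
    d/dx( y' / sqrt(1 + (y')^2) ) = 0  ⇒  y' / sqrt(1 + (y')^2) = const.
Hence y' is constant, so y(x) is affine.
Fitting the endpoints (-1, 0) and (2, 0):
    slope m = (0 − 0) / (2 − (-1)) = 0,
    intercept c = 0 − m·(-1) = 0.
Extremal: y(x) = 0.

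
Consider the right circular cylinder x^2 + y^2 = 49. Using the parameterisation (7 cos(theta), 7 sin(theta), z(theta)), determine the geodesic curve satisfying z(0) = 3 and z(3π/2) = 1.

Parameterise the cylinder of radius R = 7 as
    r(θ) = (7 cos θ, 7 sin θ, z(θ)).
The arc-length element is
    ds = sqrt(49 + (dz/dθ)^2) dθ,
so the Lagrangian is L = sqrt(49 + z'^2).
L depends on z' only, not on z or θ, so ∂L/∂z = 0 and
    ∂L/∂z' = z' / sqrt(49 + z'^2).
The Euler-Lagrange equation gives
    d/dθ( z' / sqrt(49 + z'^2) ) = 0,
so z' is constant. Integrating once:
    z(θ) = a θ + b,
a helix on the cylinder (a straight line when the cylinder is unrolled). The constants a, b are determined by the endpoint conditions.
With endpoint conditions z(0) = 3 and z(3π/2) = 1: from z(0) = b we get b = 3, and a·3π/2 + 3 = 1 gives a = -4/(3π), so
    z(θ) = (-4/(3π)) θ + 3.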